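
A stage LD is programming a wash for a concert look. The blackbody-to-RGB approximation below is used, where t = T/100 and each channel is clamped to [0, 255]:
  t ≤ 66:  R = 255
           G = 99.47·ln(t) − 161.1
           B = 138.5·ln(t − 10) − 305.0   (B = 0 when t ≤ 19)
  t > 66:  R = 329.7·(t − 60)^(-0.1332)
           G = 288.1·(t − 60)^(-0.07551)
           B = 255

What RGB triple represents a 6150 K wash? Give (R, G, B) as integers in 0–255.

t = 6150/100 = 61.5; the t ≤ 66 branch applies.
R = 255 by definition for t ≤ 66.
G = 99.47·ln 61.5 − 161.1 = 99.47·4.1190 − 161.1 = 248.621.
B = 138.5·ln(61.5 − 10) − 305.0 = 138.5·ln 51.5 − 305.0 = 138.5·3.9416 − 305.0 = 240.909.
Rounded: (255, 249, 241).

(255, 249, 241)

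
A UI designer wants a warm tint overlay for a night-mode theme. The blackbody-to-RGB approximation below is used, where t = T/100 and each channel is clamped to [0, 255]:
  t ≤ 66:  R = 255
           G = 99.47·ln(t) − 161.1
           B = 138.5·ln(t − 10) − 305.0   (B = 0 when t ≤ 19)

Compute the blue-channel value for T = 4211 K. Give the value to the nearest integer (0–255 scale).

175

t = 4211/100 = 42.11; the t ≤ 66 branch applies.
B = 138.5·ln(42.11 − 10) − 305.0 = 138.5·ln 32.11 − 305.0 = 138.5·3.4692 − 305.0 = 175.480.
Rounded: 175.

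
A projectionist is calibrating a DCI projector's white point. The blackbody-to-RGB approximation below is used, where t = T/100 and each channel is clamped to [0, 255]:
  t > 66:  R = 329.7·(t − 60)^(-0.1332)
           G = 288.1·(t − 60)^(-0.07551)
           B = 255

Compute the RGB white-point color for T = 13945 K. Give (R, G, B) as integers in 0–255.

t = 13945/100 = 139.45; the t > 66 branch applies.
R = 329.7·(139.45 − 60)^(-0.1332) = 329.7·79.45^(-0.1332) = 329.7·0.55835 = 184.088.
G = 288.1·(139.45 − 60)^(-0.07551) = 288.1·79.45^(-0.07551) = 288.1·0.71866 = 207.046.
B = 255 by definition for t > 66.
Rounded: (184, 207, 255).

(184, 207, 255)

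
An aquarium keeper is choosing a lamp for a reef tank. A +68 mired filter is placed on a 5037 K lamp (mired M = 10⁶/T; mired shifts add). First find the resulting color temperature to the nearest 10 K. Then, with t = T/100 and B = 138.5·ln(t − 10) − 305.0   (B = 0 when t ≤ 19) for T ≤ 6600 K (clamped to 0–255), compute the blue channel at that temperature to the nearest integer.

154

M_in = 10⁶/5037 = 198.53; M_out = 198.53 + (+68) = 266.53.
T_out = 10⁶/266.53 = 3751.9 K → 3750 K; t = 37.5.
B = 138.5·ln(37.5 − 10) − 305.0 = 138.5·ln 27.5 − 305.0 = 138.5·3.3142 − 305.0 = 154.015.
Rounded: 154.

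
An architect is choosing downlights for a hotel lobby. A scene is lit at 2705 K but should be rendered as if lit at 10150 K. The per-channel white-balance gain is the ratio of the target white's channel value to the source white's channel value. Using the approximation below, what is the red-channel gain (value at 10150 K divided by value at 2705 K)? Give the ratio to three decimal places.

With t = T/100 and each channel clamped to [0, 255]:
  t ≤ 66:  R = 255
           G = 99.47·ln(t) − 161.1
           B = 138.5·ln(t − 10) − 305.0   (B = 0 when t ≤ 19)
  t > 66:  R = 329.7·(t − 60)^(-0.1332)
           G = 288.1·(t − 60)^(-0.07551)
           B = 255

At 2705 K (t = 27.05):
  R = 255 by definition for t ≤ 66.
At 10150 K (t = 101.5):
  R = 329.7·(101.5 − 60)^(-0.1332) = 329.7·41.5^(-0.1332) = 329.7·0.60880 = 200.722.
Gain = 200.722 / 255.000 = 0.7871 → 0.787.

0.787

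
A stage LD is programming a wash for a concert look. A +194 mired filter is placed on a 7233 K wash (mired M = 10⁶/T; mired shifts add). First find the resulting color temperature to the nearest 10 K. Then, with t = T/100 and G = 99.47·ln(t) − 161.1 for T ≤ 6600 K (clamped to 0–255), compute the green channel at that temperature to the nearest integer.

M_in = 10⁶/7233 = 138.26; M_out = 138.26 + (+194) = 332.26.
T_out = 10⁶/332.26 = 3009.7 K → 3010 K; t = 30.1.
G = 99.47·ln 30.1 − 161.1 = 99.47·3.4045 − 161.1 = 177.548.
Rounded: 178.

178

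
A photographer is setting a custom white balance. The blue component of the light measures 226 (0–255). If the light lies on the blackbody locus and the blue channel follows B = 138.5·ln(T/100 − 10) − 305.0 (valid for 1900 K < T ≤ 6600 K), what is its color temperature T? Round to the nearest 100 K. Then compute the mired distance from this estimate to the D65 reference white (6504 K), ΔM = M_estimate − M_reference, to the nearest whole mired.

+25 mireds

ln(t − 10) = (226 + 305.0) / 138.5 = 3.8339.
t − 10 = e^3.8339 = 46.244, so t = 56.244.
T = 100·t = 5624 K → 5600 K to the nearest 100 K.
M_estimate = 10⁶/5600 = 178.57; M_reference = 10⁶/6504 = 153.75.
ΔM = 178.57 − 153.75 = 24.82 → +25 mireds.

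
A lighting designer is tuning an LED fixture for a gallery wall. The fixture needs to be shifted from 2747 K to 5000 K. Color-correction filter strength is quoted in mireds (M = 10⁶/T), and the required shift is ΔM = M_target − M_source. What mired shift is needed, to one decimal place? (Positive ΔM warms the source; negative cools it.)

M_source = 10⁶/2747 = 364.033; M_target = 10⁶/5000 = 200.000.
ΔM = 200.000 − 364.033 = -164.033 → -164.0 mireds, a cooling shift.

-164.0 mireds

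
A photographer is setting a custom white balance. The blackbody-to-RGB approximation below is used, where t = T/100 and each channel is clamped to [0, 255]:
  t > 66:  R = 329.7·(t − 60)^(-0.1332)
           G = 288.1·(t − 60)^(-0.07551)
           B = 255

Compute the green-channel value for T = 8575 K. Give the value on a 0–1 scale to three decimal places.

t = 8575/100 = 85.75; the t > 66 branch applies.
G = 288.1·(85.75 − 60)^(-0.07551) = 288.1·25.75^(-0.07551) = 288.1·0.78248 = 225.432.
On a 0–1 scale: 225.432/255 = 0.8840 → 0.884.

0.884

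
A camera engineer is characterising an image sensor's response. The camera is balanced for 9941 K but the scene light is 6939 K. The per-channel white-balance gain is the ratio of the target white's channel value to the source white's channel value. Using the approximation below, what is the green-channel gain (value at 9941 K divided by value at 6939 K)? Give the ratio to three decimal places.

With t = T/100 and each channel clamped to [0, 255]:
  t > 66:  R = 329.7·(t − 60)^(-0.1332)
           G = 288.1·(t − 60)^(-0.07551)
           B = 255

At 6939 K (t = 69.39):
  G = 288.1·(69.39 − 60)^(-0.07551) = 288.1·9.39^(-0.07551) = 288.1·0.84441 = 243.275.
At 9941 K (t = 99.41):
  G = 288.1·(99.41 − 60)^(-0.07551) = 288.1·39.41^(-0.07551) = 288.1·0.75773 = 218.303.
Gain = 218.303 / 243.275 = 0.8973 → 0.897.

0.897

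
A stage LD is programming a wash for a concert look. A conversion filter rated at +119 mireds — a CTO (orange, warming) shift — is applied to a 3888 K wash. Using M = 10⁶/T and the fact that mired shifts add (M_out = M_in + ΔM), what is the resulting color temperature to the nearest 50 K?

2650 K

M_in = 10⁶/3888 = 257.20 mireds.
M_out = 257.20 + (+119) = 376.20 mireds.
T_out = 10⁶/376.20 = 2658.1 K → 2650 K.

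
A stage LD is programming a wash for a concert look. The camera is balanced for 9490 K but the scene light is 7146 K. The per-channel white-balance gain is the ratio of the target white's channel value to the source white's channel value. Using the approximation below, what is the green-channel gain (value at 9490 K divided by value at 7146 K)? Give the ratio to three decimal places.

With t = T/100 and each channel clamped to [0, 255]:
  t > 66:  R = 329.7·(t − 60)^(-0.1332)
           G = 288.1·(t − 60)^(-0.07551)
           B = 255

0.919

At 7146 K (t = 71.46):
  G = 288.1·(71.46 − 60)^(-0.07551) = 288.1·11.46^(-0.07551) = 288.1·0.83180 = 239.643.
At 9490 K (t = 94.9):
  G = 288.1·(94.9 − 60)^(-0.07551) = 288.1·34.9^(-0.07551) = 288.1·0.76472 = 220.315.
Gain = 220.315 / 239.643 = 0.9193 → 0.919.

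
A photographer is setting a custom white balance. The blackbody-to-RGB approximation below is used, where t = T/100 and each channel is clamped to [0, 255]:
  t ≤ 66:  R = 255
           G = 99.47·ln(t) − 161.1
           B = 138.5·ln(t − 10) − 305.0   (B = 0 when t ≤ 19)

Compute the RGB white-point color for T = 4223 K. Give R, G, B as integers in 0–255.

t = 4223/100 = 42.23; the t ≤ 66 branch applies.
R = 255 by definition for t ≤ 66.
G = 99.47·ln 42.23 − 161.1 = 99.47·3.7431 − 161.1 = 211.229.
B = 138.5·ln(42.23 − 10) − 305.0 = 138.5·ln 32.23 − 305.0 = 138.5·3.4729 − 305.0 = 175.996.
Rounded: (255, 211, 176).

R=255, G=211, B=176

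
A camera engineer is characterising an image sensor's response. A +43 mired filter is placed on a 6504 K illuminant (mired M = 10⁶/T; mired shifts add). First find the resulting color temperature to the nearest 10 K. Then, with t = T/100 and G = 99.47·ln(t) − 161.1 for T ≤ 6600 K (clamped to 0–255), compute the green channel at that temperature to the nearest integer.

230

M_in = 10⁶/6504 = 153.75; M_out = 153.75 + (+43) = 196.75.
T_out = 10⁶/196.75 = 5082.6 K → 5080 K; t = 50.8.
G = 99.47·ln 50.8 − 161.1 = 99.47·3.9279 − 161.1 = 229.608.
Rounded: 230.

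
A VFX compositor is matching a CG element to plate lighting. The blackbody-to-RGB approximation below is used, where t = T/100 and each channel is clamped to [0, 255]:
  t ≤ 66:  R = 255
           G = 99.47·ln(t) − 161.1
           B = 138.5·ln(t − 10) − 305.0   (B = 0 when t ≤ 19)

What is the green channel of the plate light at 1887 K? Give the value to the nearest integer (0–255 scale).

t = 1887/100 = 18.87; the t ≤ 66 branch applies.
G = 99.47·ln 18.87 − 161.1 = 99.47·2.9376 − 161.1 = 131.100.
Rounded: 131.

131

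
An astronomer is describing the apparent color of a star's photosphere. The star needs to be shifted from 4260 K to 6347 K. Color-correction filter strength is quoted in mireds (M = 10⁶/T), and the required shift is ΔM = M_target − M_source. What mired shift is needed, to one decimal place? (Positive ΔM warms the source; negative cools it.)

M_source = 10⁶/4260 = 234.742; M_target = 10⁶/6347 = 157.555.
ΔM = 157.555 − 234.742 = -77.187 → -77.2 mireds, a cooling shift.

-77.2 mireds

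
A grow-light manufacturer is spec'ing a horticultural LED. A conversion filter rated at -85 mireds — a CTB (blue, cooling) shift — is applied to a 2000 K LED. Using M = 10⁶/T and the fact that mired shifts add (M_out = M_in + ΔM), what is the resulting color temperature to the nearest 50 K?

M_in = 10⁶/2000 = 500.00 mireds.
M_out = 500.00 + (-85) = 415.00 mireds.
T_out = 10⁶/415.00 = 2409.6 K → 2400 K.

2400 K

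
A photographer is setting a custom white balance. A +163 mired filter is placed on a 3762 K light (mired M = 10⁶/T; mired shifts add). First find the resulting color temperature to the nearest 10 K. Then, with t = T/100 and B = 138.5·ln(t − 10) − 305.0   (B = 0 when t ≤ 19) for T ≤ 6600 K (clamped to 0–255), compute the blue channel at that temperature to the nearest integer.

53

M_in = 10⁶/3762 = 265.82; M_out = 265.82 + (+163) = 428.82.
T_out = 10⁶/428.82 = 2332.0 K → 2330 K; t = 23.3.
B = 138.5·ln(23.3 − 10) − 305.0 = 138.5·ln 13.3 − 305.0 = 138.5·2.5878 − 305.0 = 53.405.
Rounded: 53.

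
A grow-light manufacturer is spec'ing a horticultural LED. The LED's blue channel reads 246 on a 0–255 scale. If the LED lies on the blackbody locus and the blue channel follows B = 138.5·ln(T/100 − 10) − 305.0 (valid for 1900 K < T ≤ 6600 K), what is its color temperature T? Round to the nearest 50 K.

ln(t − 10) = (246 + 305.0) / 138.5 = 3.9783.
t − 10 = e^3.9783 = 53.428, so t = 63.428.
T = 100·t = 6343 K → 6350 K to the nearest 50 K.

6350 K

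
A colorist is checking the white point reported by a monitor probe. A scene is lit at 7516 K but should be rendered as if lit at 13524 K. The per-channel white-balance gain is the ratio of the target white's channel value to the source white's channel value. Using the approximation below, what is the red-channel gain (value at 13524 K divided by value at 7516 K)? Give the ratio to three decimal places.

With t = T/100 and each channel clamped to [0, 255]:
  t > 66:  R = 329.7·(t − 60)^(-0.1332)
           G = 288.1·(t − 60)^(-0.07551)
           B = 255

At 7516 K (t = 75.16):
  R = 329.7·(75.16 − 60)^(-0.1332) = 329.7·15.16^(-0.1332) = 329.7·0.69619 = 229.535.
At 13524 K (t = 135.24):
  R = 329.7·(135.24 − 60)^(-0.1332) = 329.7·75.24^(-0.1332) = 329.7·0.56242 = 185.428.
Gain = 185.428 / 229.535 = 0.8078 → 0.808.

0.808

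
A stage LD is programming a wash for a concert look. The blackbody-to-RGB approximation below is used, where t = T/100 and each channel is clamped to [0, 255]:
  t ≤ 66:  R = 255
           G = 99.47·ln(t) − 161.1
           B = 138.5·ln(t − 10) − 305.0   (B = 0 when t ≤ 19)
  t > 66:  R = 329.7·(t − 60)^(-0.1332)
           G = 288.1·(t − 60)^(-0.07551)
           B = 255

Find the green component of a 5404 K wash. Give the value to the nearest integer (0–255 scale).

236

t = 5404/100 = 54.04; the t ≤ 66 branch applies.
G = 99.47·ln 54.04 − 161.1 = 99.47·3.9897 − 161.1 = 235.758.
Rounded: 236.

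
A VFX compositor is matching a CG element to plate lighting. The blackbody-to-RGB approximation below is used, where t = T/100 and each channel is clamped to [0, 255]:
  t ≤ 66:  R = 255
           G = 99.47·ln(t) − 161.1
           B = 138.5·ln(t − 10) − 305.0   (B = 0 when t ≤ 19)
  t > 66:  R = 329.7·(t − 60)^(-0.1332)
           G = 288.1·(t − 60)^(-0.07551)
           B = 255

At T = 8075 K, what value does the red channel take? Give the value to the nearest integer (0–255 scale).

220

t = 8075/100 = 80.75; the t > 66 branch applies.
R = 329.7·(80.75 − 60)^(-0.1332) = 329.7·20.75^(-0.1332) = 329.7·0.66769 = 220.137.
Rounded: 220.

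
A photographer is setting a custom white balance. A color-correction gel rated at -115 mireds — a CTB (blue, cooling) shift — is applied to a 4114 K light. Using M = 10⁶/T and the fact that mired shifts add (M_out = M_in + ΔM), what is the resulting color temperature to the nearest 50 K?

7800 K

M_in = 10⁶/4114 = 243.07 mireds.
M_out = 243.07 + (-115) = 128.07 mireds.
T_out = 10⁶/128.07 = 7808.1 K → 7800 K.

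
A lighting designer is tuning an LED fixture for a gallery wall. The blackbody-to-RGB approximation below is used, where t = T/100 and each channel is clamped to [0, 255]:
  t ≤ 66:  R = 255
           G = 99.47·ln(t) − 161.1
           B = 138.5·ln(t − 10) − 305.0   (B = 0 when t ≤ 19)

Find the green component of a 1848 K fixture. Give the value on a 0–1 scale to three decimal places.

t = 1848/100 = 18.48; the t ≤ 66 branch applies.
G = 99.47·ln 18.48 − 161.1 = 99.47·2.9167 − 161.1 = 129.023.
On a 0–1 scale: 129.023/255 = 0.5060 → 0.506.

0.506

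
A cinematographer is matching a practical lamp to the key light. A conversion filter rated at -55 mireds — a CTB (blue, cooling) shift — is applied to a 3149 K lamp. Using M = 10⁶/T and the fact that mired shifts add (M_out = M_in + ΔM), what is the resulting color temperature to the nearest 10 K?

M_in = 10⁶/3149 = 317.56 mireds.
M_out = 317.56 + (-55) = 262.56 mireds.
T_out = 10⁶/262.56 = 3808.6 K → 3810 K.

3810 K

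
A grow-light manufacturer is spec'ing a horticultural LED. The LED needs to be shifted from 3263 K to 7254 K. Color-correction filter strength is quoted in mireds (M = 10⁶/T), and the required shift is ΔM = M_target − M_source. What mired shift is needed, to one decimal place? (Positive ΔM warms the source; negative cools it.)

-168.6 mireds

M_source = 10⁶/3263 = 306.466; M_target = 10⁶/7254 = 137.855.
ΔM = 137.855 − 306.466 = -168.611 → -168.6 mireds, a cooling shift.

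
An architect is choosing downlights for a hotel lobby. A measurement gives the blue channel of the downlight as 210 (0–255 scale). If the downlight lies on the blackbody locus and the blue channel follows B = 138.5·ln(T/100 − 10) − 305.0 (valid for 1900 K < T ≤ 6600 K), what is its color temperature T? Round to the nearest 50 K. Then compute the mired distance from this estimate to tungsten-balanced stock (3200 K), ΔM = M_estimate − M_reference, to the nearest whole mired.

ln(t − 10) = (210 + 305.0) / 138.5 = 3.7184.
t − 10 = e^3.7184 = 41.199, so t = 51.199.
T = 100·t = 5120 K → 5100 K to the nearest 50 K.
M_estimate = 10⁶/5100 = 196.08; M_reference = 10⁶/3200 = 312.50.
ΔM = 196.08 − 312.50 = -116.42 → -116 mireds.

-116 mireds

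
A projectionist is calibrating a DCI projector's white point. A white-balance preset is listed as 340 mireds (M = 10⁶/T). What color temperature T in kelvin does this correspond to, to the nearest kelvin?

2941 K

T = 10⁶ / 340 = 2941.18 K → 2941 K.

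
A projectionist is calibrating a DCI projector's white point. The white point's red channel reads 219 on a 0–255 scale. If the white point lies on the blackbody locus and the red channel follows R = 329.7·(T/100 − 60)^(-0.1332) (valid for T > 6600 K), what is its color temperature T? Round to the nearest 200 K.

(t − 60)^(-0.1332) = 219/329.7 = 0.66424.
t − 60 = 0.66424^(1/-0.1332) = 0.66424^(-7.508) = 21.572, so t = 81.572.
T = 100·t = 8157 K → 8200 K to the nearest 200 K.

8200 K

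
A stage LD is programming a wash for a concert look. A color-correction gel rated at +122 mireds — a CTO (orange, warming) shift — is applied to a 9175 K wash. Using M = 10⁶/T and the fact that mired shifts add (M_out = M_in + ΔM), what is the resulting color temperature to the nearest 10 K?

4330 K

M_in = 10⁶/9175 = 108.99 mireds.
M_out = 108.99 + (+122) = 230.99 mireds.
T_out = 10⁶/230.99 = 4329.2 K → 4330 K.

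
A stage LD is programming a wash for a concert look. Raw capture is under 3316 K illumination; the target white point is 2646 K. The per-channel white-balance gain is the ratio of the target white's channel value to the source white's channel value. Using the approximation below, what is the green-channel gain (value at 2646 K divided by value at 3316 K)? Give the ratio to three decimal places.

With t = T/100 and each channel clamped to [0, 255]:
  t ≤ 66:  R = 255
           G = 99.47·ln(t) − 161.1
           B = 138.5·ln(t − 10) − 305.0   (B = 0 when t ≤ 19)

0.880

At 3316 K (t = 33.16):
  G = 99.47·ln 33.16 − 161.1 = 99.47·3.5013 − 161.1 = 187.179.
At 2646 K (t = 26.46):
  G = 99.47·ln 26.46 − 161.1 = 99.47·3.2756 − 161.1 = 164.727.
Gain = 164.727 / 187.179 = 0.8801 → 0.880.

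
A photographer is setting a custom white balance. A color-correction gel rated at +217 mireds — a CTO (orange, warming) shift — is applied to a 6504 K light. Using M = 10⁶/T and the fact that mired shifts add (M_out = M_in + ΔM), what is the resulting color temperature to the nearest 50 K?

2700 K

M_in = 10⁶/6504 = 153.75 mireds.
M_out = 153.75 + (+217) = 370.75 mireds.
T_out = 10⁶/370.75 = 2697.2 K → 2700 K.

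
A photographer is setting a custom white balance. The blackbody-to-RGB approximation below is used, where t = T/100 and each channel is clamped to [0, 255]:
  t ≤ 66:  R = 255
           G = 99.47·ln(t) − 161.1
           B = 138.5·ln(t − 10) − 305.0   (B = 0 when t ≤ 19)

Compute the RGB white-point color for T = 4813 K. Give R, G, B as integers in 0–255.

t = 4813/100 = 48.13; the t ≤ 66 branch applies.
R = 255 by definition for t ≤ 66.
G = 99.47·ln 48.13 − 161.1 = 99.47·3.8739 − 161.1 = 224.237.
B = 138.5·ln(48.13 − 10) − 305.0 = 138.5·ln 38.13 − 305.0 = 138.5·3.6410 − 305.0 = 199.279.
Rounded: (255, 224, 199).

R=255, G=224, B=199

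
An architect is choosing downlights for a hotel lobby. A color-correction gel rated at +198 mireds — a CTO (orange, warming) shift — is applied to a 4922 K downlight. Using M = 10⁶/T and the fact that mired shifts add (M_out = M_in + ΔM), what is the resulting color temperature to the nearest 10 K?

2490 K

M_in = 10⁶/4922 = 203.17 mireds.
M_out = 203.17 + (+198) = 401.17 mireds.
T_out = 10⁶/401.17 = 2492.7 K → 2490 K.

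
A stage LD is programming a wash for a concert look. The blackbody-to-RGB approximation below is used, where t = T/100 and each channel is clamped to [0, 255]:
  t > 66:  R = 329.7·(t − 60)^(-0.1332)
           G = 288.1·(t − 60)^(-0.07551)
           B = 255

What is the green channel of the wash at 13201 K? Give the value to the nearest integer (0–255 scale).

t = 13201/100 = 132.01; the t > 66 branch applies.
G = 288.1·(132.01 − 60)^(-0.07551) = 288.1·72.01^(-0.07551) = 288.1·0.72402 = 208.589.
Rounded: 209.

209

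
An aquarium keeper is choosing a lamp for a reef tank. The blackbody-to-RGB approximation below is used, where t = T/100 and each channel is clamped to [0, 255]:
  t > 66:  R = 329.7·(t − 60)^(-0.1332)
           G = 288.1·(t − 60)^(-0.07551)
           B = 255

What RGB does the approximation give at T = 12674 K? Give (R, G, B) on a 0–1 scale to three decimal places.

(0.739, 0.823, 1.000)

t = 12674/100 = 126.74; the t > 66 branch applies.
R = 329.7·(126.74 − 60)^(-0.1332) = 329.7·66.74^(-0.1332) = 329.7·0.57147 = 188.413.
G = 288.1·(126.74 − 60)^(-0.07551) = 288.1·66.74^(-0.07551) = 288.1·0.72818 = 209.790.
B = 255 by definition for t > 66.
Dividing each by 255: (0.7389, 0.8227, 1.0000) → (0.739, 0.823, 1.000).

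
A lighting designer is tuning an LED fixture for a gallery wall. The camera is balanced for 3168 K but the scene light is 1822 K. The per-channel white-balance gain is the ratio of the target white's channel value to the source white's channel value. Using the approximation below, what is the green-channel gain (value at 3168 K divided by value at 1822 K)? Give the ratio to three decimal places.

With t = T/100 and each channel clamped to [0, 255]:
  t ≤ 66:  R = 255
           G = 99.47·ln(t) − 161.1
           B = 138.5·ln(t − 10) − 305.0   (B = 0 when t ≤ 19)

At 1822 K (t = 18.22):
  G = 99.47·ln 18.22 − 161.1 = 99.47·2.9025 − 161.1 = 127.614.
At 3168 K (t = 31.68):
  G = 99.47·ln 31.68 − 161.1 = 99.47·3.4557 − 161.1 = 182.637.
Gain = 182.637 / 127.614 = 1.4312 → 1.431.

1.431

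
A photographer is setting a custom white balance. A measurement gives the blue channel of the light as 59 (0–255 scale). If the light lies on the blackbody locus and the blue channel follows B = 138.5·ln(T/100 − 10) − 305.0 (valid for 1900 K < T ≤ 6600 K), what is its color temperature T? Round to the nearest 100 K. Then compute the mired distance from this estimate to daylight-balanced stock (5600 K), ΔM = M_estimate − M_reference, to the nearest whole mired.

ln(t − 10) = (59 + 305.0) / 138.5 = 2.6282.
t − 10 = e^2.6282 = 13.848, so t = 23.848.
T = 100·t = 2385 K → 2400 K to the nearest 100 K.
M_estimate = 10⁶/2400 = 416.67; M_reference = 10⁶/5600 = 178.57.
ΔM = 416.67 − 178.57 = 238.10 → +238 mireds.

+238 mireds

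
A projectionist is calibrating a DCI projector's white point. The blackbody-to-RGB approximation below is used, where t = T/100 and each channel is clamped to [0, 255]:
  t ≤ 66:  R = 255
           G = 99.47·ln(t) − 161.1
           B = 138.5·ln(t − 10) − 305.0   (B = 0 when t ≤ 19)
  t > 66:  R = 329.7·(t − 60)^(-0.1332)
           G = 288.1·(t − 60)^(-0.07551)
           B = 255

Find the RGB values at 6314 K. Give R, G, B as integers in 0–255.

t = 6314/100 = 63.14; the t ≤ 66 branch applies.
R = 255 by definition for t ≤ 66.
G = 99.47·ln 63.14 − 161.1 = 99.47·4.1454 − 161.1 = 251.238.
B = 138.5·ln(63.14 − 10) − 305.0 = 138.5·ln 53.14 − 305.0 = 138.5·3.9729 − 305.0 = 245.251.
Rounded: (255, 251, 245).

R=255, G=251, B=245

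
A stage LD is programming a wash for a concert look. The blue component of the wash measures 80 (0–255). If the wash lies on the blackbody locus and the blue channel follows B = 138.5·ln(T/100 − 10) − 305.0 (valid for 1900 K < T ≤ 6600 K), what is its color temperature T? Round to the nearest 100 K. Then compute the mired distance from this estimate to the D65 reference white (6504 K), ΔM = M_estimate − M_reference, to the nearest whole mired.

ln(t − 10) = (80 + 305.0) / 138.5 = 2.7798.
t − 10 = e^2.7798 = 16.116, so t = 26.116.
T = 100·t = 2612 K → 2600 K to the nearest 100 K.
M_estimate = 10⁶/2600 = 384.62; M_reference = 10⁶/6504 = 153.75.
ΔM = 384.62 − 153.75 = 230.86 → +231 mireds.

+231 mireds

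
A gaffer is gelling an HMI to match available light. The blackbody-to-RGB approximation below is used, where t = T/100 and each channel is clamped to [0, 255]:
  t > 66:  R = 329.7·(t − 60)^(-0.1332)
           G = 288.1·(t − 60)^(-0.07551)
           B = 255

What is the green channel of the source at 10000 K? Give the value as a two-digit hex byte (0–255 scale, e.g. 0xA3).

t = 10000/100 = 100; the t > 66 branch applies.
G = 288.1·(100 − 60)^(-0.07551) = 288.1·40^(-0.07551) = 288.1·0.75688 = 218.058.
Rounded: 218; in hex, 0xDA.

0xDA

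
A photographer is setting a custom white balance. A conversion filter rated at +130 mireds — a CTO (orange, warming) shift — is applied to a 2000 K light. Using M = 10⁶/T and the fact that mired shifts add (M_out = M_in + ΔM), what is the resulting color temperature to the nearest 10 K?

M_in = 10⁶/2000 = 500.00 mireds.
M_out = 500.00 + (+130) = 630.00 mireds.
T_out = 10⁶/630.00 = 1587.3 K → 1590 K.

1590 K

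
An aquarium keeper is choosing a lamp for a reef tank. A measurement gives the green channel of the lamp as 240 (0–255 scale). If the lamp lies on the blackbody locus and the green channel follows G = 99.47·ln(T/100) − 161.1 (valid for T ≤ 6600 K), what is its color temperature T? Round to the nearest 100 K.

5600 K

ln t = (240 + 161.1) / 99.47 = 4.0324.
t = e^4.0324 = 56.394.
T = 100·t = 5639 K → 5600 K to the nearest 100 K.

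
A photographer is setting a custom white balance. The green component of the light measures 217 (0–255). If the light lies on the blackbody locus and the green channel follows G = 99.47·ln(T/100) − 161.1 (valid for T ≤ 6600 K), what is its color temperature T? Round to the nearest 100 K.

4500 K

ln t = (217 + 161.1) / 99.47 = 3.8011.
t = e^3.8011 = 44.752.
T = 100·t = 4475 K → 4500 K to the nearest 100 K.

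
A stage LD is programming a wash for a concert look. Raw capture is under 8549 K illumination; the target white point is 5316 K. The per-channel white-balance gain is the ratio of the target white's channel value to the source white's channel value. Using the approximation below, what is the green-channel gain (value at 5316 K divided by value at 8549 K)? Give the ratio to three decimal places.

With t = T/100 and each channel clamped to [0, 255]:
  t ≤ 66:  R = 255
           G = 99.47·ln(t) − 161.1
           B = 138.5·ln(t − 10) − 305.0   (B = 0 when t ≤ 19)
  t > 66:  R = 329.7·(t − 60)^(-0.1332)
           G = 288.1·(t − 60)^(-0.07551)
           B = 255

1.038

At 8549 K (t = 85.49):
  G = 288.1·(85.49 − 60)^(-0.07551) = 288.1·25.49^(-0.07551) = 288.1·0.78308 = 225.605.
At 5316 K (t = 53.16):
  G = 99.47·ln 53.16 − 161.1 = 99.47·3.9733 − 161.1 = 234.125.
Gain = 234.125 / 225.605 = 1.0378 → 1.038.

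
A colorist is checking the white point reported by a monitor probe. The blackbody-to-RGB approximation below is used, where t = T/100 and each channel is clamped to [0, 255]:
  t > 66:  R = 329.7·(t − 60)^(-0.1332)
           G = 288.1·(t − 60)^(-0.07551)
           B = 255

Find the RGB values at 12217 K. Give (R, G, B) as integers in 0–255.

t = 12217/100 = 122.17; the t > 66 branch applies.
R = 329.7·(122.17 − 60)^(-0.1332) = 329.7·62.17^(-0.1332) = 329.7·0.57689 = 190.202.
G = 288.1·(122.17 − 60)^(-0.07551) = 288.1·62.17^(-0.07551) = 288.1·0.73209 = 210.916.
B = 255 by definition for t > 66.
Rounded: (190, 211, 255).

(190, 211, 255)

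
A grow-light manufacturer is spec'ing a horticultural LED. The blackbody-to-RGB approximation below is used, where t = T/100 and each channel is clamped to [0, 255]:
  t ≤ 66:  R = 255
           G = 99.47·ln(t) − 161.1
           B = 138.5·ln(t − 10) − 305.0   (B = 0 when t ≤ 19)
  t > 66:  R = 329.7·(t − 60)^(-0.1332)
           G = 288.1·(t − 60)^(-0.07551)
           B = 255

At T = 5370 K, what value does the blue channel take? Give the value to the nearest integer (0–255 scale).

t = 5370/100 = 53.7; the t ≤ 66 branch applies.
B = 138.5·ln(53.7 − 10) − 305.0 = 138.5·ln 43.7 − 305.0 = 138.5·3.7773 − 305.0 = 218.163.
Rounded: 218.

218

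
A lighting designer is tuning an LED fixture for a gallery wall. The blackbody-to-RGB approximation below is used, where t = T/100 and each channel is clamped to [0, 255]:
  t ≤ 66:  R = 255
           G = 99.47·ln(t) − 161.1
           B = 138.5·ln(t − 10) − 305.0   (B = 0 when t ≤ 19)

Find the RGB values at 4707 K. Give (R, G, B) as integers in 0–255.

(255, 222, 195)

t = 4707/100 = 47.07; the t ≤ 66 branch applies.
R = 255 by definition for t ≤ 66.
G = 99.47·ln 47.07 − 161.1 = 99.47·3.8516 − 161.1 = 222.022.
B = 138.5·ln(47.07 − 10) − 305.0 = 138.5·ln 37.07 − 305.0 = 138.5·3.6128 − 305.0 = 195.374.
Rounded: (255, 222, 195).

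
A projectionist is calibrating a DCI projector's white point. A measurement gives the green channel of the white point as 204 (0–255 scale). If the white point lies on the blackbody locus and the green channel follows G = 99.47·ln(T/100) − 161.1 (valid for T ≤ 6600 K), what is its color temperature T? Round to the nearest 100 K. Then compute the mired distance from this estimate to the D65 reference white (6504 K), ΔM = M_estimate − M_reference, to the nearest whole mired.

ln t = (204 + 161.1) / 99.47 = 3.6705.
t = e^3.6705 = 39.270.
T = 100·t = 3927 K → 3900 K to the nearest 100 K.
M_estimate = 10⁶/3900 = 256.41; M_reference = 10⁶/6504 = 153.75.
ΔM = 256.41 − 153.75 = 102.66 → +103 mireds.

+103 mireds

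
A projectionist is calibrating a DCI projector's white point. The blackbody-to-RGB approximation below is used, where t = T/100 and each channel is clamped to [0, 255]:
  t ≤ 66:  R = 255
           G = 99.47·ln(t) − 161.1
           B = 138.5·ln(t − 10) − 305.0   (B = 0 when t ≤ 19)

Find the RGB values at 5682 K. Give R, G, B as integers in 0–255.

t = 5682/100 = 56.82; the t ≤ 66 branch applies.
R = 255 by definition for t ≤ 66.
G = 99.47·ln 56.82 − 161.1 = 99.47·4.0399 − 161.1 = 240.748.
B = 138.5·ln(56.82 − 10) − 305.0 = 138.5·ln 46.82 − 305.0 = 138.5·3.8463 − 305.0 = 227.714.
Rounded: (255, 241, 228).

R=255, G=241, B=228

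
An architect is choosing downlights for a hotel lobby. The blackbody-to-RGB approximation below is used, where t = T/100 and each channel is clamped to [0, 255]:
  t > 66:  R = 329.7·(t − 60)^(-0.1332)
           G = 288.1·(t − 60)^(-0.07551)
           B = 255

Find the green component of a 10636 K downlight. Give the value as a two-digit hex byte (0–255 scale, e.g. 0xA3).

0xD8

t = 10636/100 = 106.36; the t > 66 branch applies.
G = 288.1·(106.36 − 60)^(-0.07551) = 288.1·46.36^(-0.07551) = 288.1·0.74850 = 215.642.
Rounded: 216; in hex, 0xD8.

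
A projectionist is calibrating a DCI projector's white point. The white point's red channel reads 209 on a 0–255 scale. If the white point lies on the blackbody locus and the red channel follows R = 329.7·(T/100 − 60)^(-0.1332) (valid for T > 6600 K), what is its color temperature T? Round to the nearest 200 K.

9000 K

(t − 60)^(-0.1332) = 209/329.7 = 0.63391.
t − 60 = 0.63391^(1/-0.1332) = 0.63391^(-7.508) = 30.639, so t = 90.639.
T = 100·t = 9064 K → 9000 K to the nearest 200 K.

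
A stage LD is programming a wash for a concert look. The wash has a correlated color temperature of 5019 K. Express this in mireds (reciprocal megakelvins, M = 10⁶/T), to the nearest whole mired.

M = 10⁶ / 5019 = 199.243 → 199 mireds.

199 mireds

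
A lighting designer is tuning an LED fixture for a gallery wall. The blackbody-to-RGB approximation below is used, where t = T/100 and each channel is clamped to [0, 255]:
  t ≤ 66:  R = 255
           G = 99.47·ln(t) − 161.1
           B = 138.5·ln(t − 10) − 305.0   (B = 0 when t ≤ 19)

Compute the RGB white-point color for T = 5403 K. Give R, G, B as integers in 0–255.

R=255, G=236, B=219

t = 5403/100 = 54.03; the t ≤ 66 branch applies.
R = 255 by definition for t ≤ 66.
G = 99.47·ln 54.03 − 161.1 = 99.47·3.9895 − 161.1 = 235.739.
B = 138.5·ln(54.03 − 10) − 305.0 = 138.5·ln 44.03 − 305.0 = 138.5·3.7849 − 305.0 = 219.205.
Rounded: (255, 236, 219).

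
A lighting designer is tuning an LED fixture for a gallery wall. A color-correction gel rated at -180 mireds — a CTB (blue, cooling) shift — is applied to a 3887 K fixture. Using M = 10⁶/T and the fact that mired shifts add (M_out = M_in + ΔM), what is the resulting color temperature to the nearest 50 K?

12950 K

M_in = 10⁶/3887 = 257.27 mireds.
M_out = 257.27 + (-180) = 77.27 mireds.
T_out = 10⁶/77.27 = 12942.0 K → 12950 K.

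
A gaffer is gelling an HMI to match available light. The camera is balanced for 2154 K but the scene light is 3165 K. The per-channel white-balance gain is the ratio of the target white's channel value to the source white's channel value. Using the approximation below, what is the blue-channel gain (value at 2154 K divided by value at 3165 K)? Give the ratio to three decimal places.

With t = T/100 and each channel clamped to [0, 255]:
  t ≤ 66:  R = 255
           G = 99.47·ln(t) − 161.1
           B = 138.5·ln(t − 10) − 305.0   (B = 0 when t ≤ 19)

0.279

At 3165 K (t = 31.65):
  B = 138.5·ln(31.65 − 10) − 305.0 = 138.5·ln 21.65 − 305.0 = 138.5·3.0750 − 305.0 = 120.888.
At 2154 K (t = 21.54):
  B = 138.5·ln(21.54 − 10) − 305.0 = 138.5·ln 11.54 − 305.0 = 138.5·2.4458 − 305.0 = 33.746.
Gain = 33.746 / 120.888 = 0.2792 → 0.279.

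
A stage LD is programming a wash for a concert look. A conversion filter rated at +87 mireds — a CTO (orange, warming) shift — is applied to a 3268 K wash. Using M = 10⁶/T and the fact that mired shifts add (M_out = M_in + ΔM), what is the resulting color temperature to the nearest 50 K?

M_in = 10⁶/3268 = 306.00 mireds.
M_out = 306.00 + (+87) = 393.00 mireds.
T_out = 10⁶/393.00 = 2544.5 K → 2550 K.

2550 K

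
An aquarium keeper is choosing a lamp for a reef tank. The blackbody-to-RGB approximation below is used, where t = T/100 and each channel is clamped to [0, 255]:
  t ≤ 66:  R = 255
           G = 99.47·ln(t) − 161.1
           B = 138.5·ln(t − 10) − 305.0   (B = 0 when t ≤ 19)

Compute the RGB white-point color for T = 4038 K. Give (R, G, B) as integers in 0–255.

t = 4038/100 = 40.38; the t ≤ 66 branch applies.
R = 255 by definition for t ≤ 66.
G = 99.47·ln 40.38 − 161.1 = 99.47·3.6983 − 161.1 = 206.773.
B = 138.5·ln(40.38 − 10) − 305.0 = 138.5·ln 30.38 − 305.0 = 138.5·3.4138 − 305.0 = 167.809.
Rounded: (255, 207, 168).

(255, 207, 168)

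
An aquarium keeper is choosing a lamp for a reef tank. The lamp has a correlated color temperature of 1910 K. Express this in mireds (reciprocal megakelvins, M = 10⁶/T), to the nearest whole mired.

M = 10⁶ / 1910 = 523.560 → 524 mireds.

524 mireds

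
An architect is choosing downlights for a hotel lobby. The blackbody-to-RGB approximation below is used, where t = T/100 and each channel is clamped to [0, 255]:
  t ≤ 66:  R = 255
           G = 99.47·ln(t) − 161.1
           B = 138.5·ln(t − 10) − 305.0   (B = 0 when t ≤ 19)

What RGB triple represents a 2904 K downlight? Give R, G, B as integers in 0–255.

t = 2904/100 = 29.04; the t ≤ 66 branch applies.
R = 255 by definition for t ≤ 66.
G = 99.47·ln 29.04 − 161.1 = 99.47·3.3687 − 161.1 = 173.982.
B = 138.5·ln(29.04 − 10) − 305.0 = 138.5·ln 19.04 − 305.0 = 138.5·2.9465 − 305.0 = 103.096.
Rounded: (255, 174, 103).

R=255, G=174, B=103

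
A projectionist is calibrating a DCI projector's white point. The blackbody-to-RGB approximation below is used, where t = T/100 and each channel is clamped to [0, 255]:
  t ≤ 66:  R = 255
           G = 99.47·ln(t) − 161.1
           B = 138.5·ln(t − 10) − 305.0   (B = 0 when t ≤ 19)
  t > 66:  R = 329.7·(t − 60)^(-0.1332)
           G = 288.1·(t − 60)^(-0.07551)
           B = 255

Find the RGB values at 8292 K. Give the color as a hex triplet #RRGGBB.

#D9E3FF

t = 8292/100 = 82.92; the t > 66 branch applies.
R = 329.7·(82.92 − 60)^(-0.1332) = 329.7·22.92^(-0.1332) = 329.7·0.65890 = 217.239.
G = 288.1·(82.92 − 60)^(-0.07551) = 288.1·22.92^(-0.07551) = 288.1·0.78939 = 227.423.
B = 255 by definition for t > 66.
Rounded: (217, 227, 255).
In hex: #D9E3FF.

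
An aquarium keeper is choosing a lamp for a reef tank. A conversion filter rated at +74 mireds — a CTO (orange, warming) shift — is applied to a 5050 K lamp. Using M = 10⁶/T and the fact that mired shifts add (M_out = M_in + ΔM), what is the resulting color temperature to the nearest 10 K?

3680 K

M_in = 10⁶/5050 = 198.02 mireds.
M_out = 198.02 + (+74) = 272.02 mireds.
T_out = 10⁶/272.02 = 3676.2 K → 3680 K.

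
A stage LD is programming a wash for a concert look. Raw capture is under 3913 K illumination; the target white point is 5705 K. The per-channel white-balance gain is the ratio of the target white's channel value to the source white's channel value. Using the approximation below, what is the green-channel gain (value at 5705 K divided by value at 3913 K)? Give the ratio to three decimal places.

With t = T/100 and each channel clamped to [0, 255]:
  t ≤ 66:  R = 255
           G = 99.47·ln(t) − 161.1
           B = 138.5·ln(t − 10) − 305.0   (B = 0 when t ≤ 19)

1.184

At 3913 K (t = 39.13):
  G = 99.47·ln 39.13 − 161.1 = 99.47·3.6669 − 161.1 = 203.645.
At 5705 K (t = 57.05):
  G = 99.47·ln 57.05 − 161.1 = 99.47·4.0439 − 161.1 = 241.150.
Gain = 241.150 / 203.645 = 1.1842 → 1.184.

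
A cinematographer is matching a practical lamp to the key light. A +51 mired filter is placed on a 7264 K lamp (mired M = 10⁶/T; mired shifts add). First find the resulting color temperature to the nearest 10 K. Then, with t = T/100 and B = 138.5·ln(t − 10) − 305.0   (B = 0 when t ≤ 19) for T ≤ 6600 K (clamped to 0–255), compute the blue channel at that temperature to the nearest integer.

M_in = 10⁶/7264 = 137.67; M_out = 137.67 + (+51) = 188.67.
T_out = 10⁶/188.67 = 5300.4 K → 5300 K; t = 53.
B = 138.5·ln(53 − 10) − 305.0 = 138.5·ln 43 − 305.0 = 138.5·3.7612 − 305.0 = 215.926.
Rounded: 216.

216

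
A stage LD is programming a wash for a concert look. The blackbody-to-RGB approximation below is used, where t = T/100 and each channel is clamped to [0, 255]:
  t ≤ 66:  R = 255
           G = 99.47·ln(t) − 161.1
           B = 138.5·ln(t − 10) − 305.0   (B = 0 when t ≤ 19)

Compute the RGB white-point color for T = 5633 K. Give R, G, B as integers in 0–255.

R=255, G=240, B=226

t = 5633/100 = 56.33; the t ≤ 66 branch applies.
R = 255 by definition for t ≤ 66.
G = 99.47·ln 56.33 − 161.1 = 99.47·4.0312 − 161.1 = 239.886.
B = 138.5·ln(56.33 − 10) − 305.0 = 138.5·ln 46.33 − 305.0 = 138.5·3.8358 − 305.0 = 226.257.
Rounded: (255, 240, 226).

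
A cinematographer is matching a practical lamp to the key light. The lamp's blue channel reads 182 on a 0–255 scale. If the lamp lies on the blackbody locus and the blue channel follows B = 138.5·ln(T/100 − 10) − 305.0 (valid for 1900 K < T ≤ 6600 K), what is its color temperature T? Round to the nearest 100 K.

4400 K

ln(t − 10) = (182 + 305.0) / 138.5 = 3.5162.
t − 10 = e^3.5162 = 33.658, so t = 43.658.
T = 100·t = 4366 K → 4400 K to the nearest 100 K.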